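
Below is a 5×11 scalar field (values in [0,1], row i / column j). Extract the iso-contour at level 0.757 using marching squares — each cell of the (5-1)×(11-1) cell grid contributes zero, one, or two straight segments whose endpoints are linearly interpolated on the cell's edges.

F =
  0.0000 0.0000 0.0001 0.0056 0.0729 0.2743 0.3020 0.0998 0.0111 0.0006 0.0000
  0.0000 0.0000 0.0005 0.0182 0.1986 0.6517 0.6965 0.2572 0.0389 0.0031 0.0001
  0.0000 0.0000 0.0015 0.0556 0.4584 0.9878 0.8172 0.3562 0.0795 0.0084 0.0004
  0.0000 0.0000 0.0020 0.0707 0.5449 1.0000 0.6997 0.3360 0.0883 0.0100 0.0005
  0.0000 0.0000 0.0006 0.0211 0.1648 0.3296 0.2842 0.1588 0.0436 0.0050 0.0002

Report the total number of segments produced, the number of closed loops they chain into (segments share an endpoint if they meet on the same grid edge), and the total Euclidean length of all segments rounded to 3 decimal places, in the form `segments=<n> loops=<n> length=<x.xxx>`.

segments=8 loops=1 length=5.936

cell (1,4): code 0100 → (1.313,5.000)–(2.000,4.564)
cell (1,5): code 1100 → (1.501,6.000)–(1.313,5.000)
cell (1,6): code 1000 → (2.000,6.131)–(1.501,6.000)
cell (2,4): code 0110 → (2.000,4.564)–(3.000,4.466)
cell (2,5): code 1011 → (3.000,5.809)–(2.512,6.000)
cell (2,6): code 0001 → (2.512,6.000)–(2.000,6.131)
cell (3,4): code 0010 → (3.000,4.466)–(3.362,5.000)
cell (3,5): code 0001 → (3.362,5.000)–(3.000,5.809)
total: 8 segments, chained into 1 closed loop(s), length Σ = 5.935671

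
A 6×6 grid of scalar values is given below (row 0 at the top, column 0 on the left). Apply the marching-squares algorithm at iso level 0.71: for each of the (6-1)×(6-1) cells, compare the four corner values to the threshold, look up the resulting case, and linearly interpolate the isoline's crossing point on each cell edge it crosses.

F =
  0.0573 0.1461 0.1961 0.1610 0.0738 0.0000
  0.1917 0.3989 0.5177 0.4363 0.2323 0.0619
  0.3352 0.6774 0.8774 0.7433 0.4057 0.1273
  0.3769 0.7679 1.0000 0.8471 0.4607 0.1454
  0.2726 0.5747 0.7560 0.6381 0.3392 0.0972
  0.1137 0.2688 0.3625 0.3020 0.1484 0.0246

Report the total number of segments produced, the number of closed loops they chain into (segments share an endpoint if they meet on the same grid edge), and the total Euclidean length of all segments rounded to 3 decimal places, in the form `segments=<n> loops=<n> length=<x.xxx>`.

segments=12 loops=1 length=7.741

cell (1,1): code 0100 → (1.535,2.000)–(2.000,1.163)
cell (1,2): code 1100 → (1.892,3.000)–(1.535,2.000)
cell (1,3): code 1000 → (2.000,3.099)–(1.892,3.000)
cell (2,0): code 0100 → (2.360,1.000)–(3.000,0.852)
cell (2,1): code 1110 → (2.000,1.163)–(2.360,1.000)
cell (2,3): code 1001 → (3.000,3.355)–(2.000,3.099)
cell (3,0): code 0010 → (3.000,0.852)–(3.300,1.000)
cell (3,1): code 0111 → (3.300,1.000)–(4.000,1.746)
cell (3,2): code 1011 → (4.000,2.390)–(3.656,3.000)
cell (3,3): code 0001 → (3.656,3.000)–(3.000,3.355)
cell (4,1): code 0010 → (4.000,1.746)–(4.117,2.000)
cell (4,2): code 0001 → (4.117,2.000)–(4.000,2.390)
total: 12 segments, chained into 1 closed loop(s), length Σ = 7.740761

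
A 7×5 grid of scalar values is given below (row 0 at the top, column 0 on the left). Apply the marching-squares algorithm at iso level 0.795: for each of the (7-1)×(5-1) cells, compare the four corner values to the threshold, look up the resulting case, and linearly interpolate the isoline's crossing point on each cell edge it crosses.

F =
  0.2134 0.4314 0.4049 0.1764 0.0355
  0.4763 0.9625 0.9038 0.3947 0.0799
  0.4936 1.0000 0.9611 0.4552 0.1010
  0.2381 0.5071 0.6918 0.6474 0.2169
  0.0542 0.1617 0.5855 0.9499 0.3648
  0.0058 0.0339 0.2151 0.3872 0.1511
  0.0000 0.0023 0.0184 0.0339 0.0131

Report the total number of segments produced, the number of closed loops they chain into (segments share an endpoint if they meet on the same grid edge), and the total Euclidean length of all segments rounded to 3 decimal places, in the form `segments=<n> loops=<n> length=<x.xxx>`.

cell (0,0): code 0100 → (0.685,1.000)–(1.000,0.655)
cell (0,1): code 1100 → (0.782,2.000)–(0.685,1.000)
cell (0,2): code 1000 → (1.000,2.214)–(0.782,2.000)
cell (1,0): code 0110 → (1.000,0.655)–(2.000,0.595)
cell (1,2): code 1001 → (2.000,2.328)–(1.000,2.214)
cell (2,0): code 0010 → (2.000,0.595)–(2.416,1.000)
cell (2,1): code 0011 → (2.416,1.000)–(2.617,2.000)
cell (2,2): code 0001 → (2.617,2.000)–(2.000,2.328)
cell (3,2): code 0100 → (3.488,3.000)–(4.000,2.575)
cell (3,3): code 1000 → (4.000,3.265)–(3.488,3.000)
cell (4,2): code 0010 → (4.000,2.575)–(4.275,3.000)
cell (4,3): code 0001 → (4.275,3.000)–(4.000,3.265)
total: 12 segments, chained into 2 closed loop(s), length Σ = 8.214914

segments=12 loops=2 length=8.215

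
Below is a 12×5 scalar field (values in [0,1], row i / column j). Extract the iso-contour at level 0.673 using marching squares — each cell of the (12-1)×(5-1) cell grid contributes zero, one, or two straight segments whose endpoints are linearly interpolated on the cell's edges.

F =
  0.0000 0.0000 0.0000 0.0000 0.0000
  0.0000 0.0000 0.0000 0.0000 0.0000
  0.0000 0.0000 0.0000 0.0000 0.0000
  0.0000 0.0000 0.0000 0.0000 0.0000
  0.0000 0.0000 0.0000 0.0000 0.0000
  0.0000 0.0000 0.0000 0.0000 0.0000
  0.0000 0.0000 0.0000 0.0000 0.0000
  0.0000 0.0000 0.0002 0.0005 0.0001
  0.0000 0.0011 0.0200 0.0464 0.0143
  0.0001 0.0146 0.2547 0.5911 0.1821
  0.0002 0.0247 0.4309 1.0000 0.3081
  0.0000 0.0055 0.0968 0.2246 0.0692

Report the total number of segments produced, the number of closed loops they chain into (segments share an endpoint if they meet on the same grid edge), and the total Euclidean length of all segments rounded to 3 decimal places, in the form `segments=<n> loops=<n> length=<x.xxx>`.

segments=4 loops=1 length=3.260

cell (9,2): code 0100 → (9.200,3.000)–(10.000,2.425)
cell (9,3): code 1000 → (10.000,3.473)–(9.200,3.000)
cell (10,2): code 0010 → (10.000,2.425)–(10.422,3.000)
cell (10,3): code 0001 → (10.422,3.000)–(10.000,3.473)
total: 4 segments, chained into 1 closed loop(s), length Σ = 3.259798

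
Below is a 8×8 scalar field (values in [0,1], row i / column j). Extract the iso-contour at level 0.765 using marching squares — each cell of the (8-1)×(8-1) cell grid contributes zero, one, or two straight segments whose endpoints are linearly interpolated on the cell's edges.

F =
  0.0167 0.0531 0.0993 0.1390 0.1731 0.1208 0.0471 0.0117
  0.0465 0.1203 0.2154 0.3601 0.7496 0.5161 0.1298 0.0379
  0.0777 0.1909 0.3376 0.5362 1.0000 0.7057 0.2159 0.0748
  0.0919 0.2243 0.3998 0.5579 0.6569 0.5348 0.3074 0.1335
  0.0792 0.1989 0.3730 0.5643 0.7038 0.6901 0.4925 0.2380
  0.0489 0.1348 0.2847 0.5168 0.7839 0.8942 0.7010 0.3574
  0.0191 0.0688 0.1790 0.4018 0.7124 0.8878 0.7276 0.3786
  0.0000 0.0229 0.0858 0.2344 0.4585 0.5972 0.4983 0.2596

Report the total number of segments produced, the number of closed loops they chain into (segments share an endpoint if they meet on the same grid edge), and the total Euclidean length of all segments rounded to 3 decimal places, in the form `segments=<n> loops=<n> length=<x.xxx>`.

segments=12 loops=2 length=10.212

cell (1,3): code 0100 → (1.062,4.000)–(2.000,3.493)
cell (1,4): code 1000 → (2.000,4.799)–(1.062,4.000)
cell (2,3): code 0010 → (2.000,3.493)–(2.685,4.000)
cell (2,4): code 0001 → (2.685,4.000)–(2.000,4.799)
cell (4,3): code 0100 → (4.764,4.000)–(5.000,3.929)
cell (4,4): code 1100 → (4.367,5.000)–(4.764,4.000)
cell (4,5): code 1000 → (5.000,5.669)–(4.367,5.000)
cell (5,3): code 0010 → (5.000,3.929)–(5.264,4.000)
cell (5,4): code 0111 → (5.264,4.000)–(6.000,4.300)
cell (5,5): code 1001 → (6.000,5.767)–(5.000,5.669)
cell (6,4): code 0010 → (6.000,4.300)–(6.423,5.000)
cell (6,5): code 0001 → (6.423,5.000)–(6.000,5.767)
total: 12 segments, chained into 2 closed loop(s), length Σ = 10.211790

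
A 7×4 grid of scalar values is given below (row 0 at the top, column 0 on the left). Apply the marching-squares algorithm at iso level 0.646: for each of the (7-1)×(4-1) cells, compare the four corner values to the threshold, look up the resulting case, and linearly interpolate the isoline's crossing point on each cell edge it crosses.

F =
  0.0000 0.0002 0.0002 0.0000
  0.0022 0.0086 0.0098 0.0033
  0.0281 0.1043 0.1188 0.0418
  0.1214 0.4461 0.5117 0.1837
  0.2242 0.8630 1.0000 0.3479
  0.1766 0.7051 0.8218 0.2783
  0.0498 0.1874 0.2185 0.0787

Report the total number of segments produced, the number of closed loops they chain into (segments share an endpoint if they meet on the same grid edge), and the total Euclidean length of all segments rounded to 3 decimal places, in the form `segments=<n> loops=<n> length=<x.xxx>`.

segments=8 loops=1 length=6.208

cell (3,0): code 0100 → (3.479,1.000)–(4.000,0.660)
cell (3,1): code 1100 → (3.275,2.000)–(3.479,1.000)
cell (3,2): code 1000 → (4.000,2.543)–(3.275,2.000)
cell (4,0): code 0110 → (4.000,0.660)–(5.000,0.888)
cell (4,2): code 1001 → (5.000,2.323)–(4.000,2.543)
cell (5,0): code 0010 → (5.000,0.888)–(5.114,1.000)
cell (5,1): code 0011 → (5.114,1.000)–(5.291,2.000)
cell (5,2): code 0001 → (5.291,2.000)–(5.000,2.323)
total: 8 segments, chained into 1 closed loop(s), length Σ = 6.208095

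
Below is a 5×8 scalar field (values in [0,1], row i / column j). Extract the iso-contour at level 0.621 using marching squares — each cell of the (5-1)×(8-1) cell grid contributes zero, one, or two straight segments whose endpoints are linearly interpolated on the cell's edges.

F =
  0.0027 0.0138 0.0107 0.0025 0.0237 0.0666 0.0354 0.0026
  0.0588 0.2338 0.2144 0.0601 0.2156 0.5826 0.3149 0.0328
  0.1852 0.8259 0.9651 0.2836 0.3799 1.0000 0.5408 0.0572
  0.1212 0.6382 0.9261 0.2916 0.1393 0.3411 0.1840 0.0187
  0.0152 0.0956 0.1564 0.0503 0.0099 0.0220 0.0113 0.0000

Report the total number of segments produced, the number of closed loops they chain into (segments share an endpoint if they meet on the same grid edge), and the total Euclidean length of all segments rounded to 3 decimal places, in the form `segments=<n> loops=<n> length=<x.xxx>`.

cell (1,0): code 0100 → (1.654,1.000)–(2.000,0.680)
cell (1,1): code 1100 → (1.542,2.000)–(1.654,1.000)
cell (1,2): code 1000 → (2.000,2.505)–(1.542,2.000)
cell (1,4): code 0100 → (1.092,5.000)–(2.000,4.389)
cell (1,5): code 1000 → (2.000,5.825)–(1.092,5.000)
cell (2,0): code 0110 → (2.000,0.680)–(3.000,0.967)
cell (2,2): code 1001 → (3.000,2.481)–(2.000,2.505)
cell (2,4): code 0010 → (2.000,4.389)–(2.575,5.000)
cell (2,5): code 0001 → (2.575,5.000)–(2.000,5.825)
cell (3,0): code 0010 → (3.000,0.967)–(3.032,1.000)
cell (3,1): code 0011 → (3.032,1.000)–(3.396,2.000)
cell (3,2): code 0001 → (3.396,2.000)–(3.000,2.481)
total: 12 segments, chained into 2 closed loop(s), length Σ = 10.100411

segments=12 loops=2 length=10.100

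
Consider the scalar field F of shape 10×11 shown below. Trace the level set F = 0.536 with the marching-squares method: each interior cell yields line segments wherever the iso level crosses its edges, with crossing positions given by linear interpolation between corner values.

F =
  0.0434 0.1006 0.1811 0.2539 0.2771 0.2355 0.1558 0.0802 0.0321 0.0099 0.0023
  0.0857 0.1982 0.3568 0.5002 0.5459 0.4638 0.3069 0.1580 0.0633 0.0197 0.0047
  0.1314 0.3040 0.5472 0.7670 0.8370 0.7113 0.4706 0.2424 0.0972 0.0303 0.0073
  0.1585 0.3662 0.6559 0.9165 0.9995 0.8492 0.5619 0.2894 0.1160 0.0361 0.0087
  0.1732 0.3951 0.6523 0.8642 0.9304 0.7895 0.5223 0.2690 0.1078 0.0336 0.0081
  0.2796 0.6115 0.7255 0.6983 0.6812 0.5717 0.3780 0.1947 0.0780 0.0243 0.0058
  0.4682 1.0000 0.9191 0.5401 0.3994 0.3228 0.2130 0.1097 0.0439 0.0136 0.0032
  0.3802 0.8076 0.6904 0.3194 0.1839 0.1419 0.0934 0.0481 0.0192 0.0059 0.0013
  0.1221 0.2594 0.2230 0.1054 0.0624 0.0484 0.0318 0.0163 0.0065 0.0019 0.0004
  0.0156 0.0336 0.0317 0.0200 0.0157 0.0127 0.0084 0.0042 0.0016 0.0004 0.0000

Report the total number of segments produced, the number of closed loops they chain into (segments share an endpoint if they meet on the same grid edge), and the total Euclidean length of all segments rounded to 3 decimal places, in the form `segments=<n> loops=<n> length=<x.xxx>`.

segments=26 loops=1 length=19.241

cell (0,3): code 0100 → (0.963,4.000)–(1.000,3.783)
cell (0,4): code 1000 → (1.000,4.121)–(0.963,4.000)
cell (1,1): code 0100 → (1.941,2.000)–(2.000,1.954)
cell (1,2): code 1100 → (1.134,3.000)–(1.941,2.000)
cell (1,3): code 1110 → (1.000,3.783)–(1.134,3.000)
cell (1,4): code 1101 → (1.292,5.000)–(1.000,4.121)
cell (1,5): code 1000 → (2.000,5.728)–(1.292,5.000)
cell (2,1): code 0110 → (2.000,1.954)–(3.000,1.586)
cell (2,5): code 1101 → (2.716,6.000)–(2.000,5.728)
cell (2,6): code 1000 → (3.000,6.095)–(2.716,6.000)
cell (3,1): code 0110 → (3.000,1.586)–(4.000,1.548)
cell (3,5): code 1011 → (4.000,5.949)–(3.654,6.000)
cell (3,6): code 0001 → (3.654,6.000)–(3.000,6.095)
cell (4,0): code 0100 → (4.651,1.000)–(5.000,0.773)
cell (4,1): code 1110 → (4.000,1.548)–(4.651,1.000)
cell (4,5): code 1001 → (5.000,5.184)–(4.000,5.949)
cell (5,0): code 0110 → (5.000,0.773)–(6.000,0.127)
cell (5,3): code 1011 → (6.000,3.029)–(5.515,4.000)
cell (5,4): code 0011 → (5.515,4.000)–(5.143,5.000)
cell (5,5): code 0001 → (5.143,5.000)–(5.000,5.184)
cell (6,0): code 0110 → (6.000,0.127)–(7.000,0.365)
cell (6,2): code 1011 → (7.000,2.416)–(6.019,3.000)
cell (6,3): code 0001 → (6.019,3.000)–(6.000,3.029)
cell (7,0): code 0010 → (7.000,0.365)–(7.495,1.000)
cell (7,1): code 0011 → (7.495,1.000)–(7.330,2.000)
cell (7,2): code 0001 → (7.330,2.000)–(7.000,2.416)
total: 26 segments, chained into 1 closed loop(s), length Σ = 19.241498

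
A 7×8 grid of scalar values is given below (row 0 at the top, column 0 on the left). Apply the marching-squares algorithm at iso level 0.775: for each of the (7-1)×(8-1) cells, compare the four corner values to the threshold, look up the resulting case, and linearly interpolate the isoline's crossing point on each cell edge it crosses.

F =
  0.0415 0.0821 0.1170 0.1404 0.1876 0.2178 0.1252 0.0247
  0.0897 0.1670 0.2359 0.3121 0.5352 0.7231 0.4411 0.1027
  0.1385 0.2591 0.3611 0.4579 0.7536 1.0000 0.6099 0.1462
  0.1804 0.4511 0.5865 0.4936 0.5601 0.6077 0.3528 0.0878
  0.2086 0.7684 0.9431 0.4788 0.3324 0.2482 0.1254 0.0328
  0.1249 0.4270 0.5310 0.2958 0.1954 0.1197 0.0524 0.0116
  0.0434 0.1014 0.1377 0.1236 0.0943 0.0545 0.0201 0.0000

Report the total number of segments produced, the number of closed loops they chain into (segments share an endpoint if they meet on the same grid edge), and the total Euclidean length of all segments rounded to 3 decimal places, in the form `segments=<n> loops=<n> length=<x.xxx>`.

cell (1,4): code 0100 → (1.187,5.000)–(2.000,4.087)
cell (1,5): code 1000 → (2.000,5.577)–(1.187,5.000)
cell (2,4): code 0010 → (2.000,4.087)–(2.574,5.000)
cell (2,5): code 0001 → (2.574,5.000)–(2.000,5.577)
cell (3,1): code 0100 → (3.529,2.000)–(4.000,1.038)
cell (3,2): code 1000 → (4.000,2.362)–(3.529,2.000)
cell (4,1): code 0010 → (4.000,1.038)–(4.408,2.000)
cell (4,2): code 0001 → (4.408,2.000)–(4.000,2.362)
total: 8 segments, chained into 2 closed loop(s), length Σ = 7.366921

segments=8 loops=2 length=7.367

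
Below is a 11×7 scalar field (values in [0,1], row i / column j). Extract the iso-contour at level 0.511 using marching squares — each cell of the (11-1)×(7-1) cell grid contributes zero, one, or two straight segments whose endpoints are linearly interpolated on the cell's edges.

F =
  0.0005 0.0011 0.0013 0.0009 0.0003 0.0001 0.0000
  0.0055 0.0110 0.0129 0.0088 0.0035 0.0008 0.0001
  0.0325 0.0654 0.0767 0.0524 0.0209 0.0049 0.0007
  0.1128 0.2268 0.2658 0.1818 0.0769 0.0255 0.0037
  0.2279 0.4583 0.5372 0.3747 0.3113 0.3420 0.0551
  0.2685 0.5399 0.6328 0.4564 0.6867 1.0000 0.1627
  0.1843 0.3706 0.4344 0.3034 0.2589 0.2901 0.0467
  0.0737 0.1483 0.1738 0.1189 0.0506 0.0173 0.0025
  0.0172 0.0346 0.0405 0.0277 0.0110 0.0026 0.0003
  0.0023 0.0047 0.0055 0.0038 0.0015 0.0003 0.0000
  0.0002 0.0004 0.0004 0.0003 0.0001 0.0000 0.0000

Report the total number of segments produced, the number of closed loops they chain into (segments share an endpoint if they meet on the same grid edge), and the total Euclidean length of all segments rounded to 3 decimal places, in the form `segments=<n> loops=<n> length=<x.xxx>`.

segments=14 loops=2 length=10.868

cell (3,1): code 0100 → (3.903,2.000)–(4.000,1.668)
cell (3,2): code 1000 → (4.000,2.161)–(3.903,2.000)
cell (4,0): code 0100 → (4.646,1.000)–(5.000,0.894)
cell (4,1): code 1110 → (4.000,1.668)–(4.646,1.000)
cell (4,2): code 1001 → (5.000,2.690)–(4.000,2.161)
cell (4,3): code 0100 → (4.532,4.000)–(5.000,3.237)
cell (4,4): code 1100 → (4.257,5.000)–(4.532,4.000)
cell (4,5): code 1000 → (5.000,5.584)–(4.257,5.000)
cell (5,0): code 0010 → (5.000,0.894)–(5.171,1.000)
cell (5,1): code 0011 → (5.171,1.000)–(5.614,2.000)
cell (5,2): code 0001 → (5.614,2.000)–(5.000,2.690)
cell (5,3): code 0010 → (5.000,3.237)–(5.411,4.000)
cell (5,4): code 0011 → (5.411,4.000)–(5.689,5.000)
cell (5,5): code 0001 → (5.689,5.000)–(5.000,5.584)
total: 14 segments, chained into 2 closed loop(s), length Σ = 10.867888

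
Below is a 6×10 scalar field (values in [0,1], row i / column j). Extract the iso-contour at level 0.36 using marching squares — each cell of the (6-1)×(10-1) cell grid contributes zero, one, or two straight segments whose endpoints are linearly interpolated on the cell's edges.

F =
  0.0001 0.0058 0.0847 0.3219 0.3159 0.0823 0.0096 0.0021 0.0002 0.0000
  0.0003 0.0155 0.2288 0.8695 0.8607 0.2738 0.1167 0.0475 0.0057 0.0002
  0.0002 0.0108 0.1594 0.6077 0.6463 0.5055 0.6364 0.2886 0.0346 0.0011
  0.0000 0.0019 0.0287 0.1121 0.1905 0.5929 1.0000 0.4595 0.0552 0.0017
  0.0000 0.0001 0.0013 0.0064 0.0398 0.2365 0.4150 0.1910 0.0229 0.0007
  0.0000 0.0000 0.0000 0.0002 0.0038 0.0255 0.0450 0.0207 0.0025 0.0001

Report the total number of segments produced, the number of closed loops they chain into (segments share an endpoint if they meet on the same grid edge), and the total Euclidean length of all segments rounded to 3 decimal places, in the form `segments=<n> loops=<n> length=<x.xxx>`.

cell (0,2): code 0100 → (0.070,3.000)–(1.000,2.205)
cell (0,3): code 1100 → (0.081,4.000)–(0.070,3.000)
cell (0,4): code 1000 → (1.000,4.853)–(0.081,4.000)
cell (1,2): code 0110 → (1.000,2.205)–(2.000,2.447)
cell (1,4): code 1101 → (1.372,5.000)–(1.000,4.853)
cell (1,5): code 1100 → (1.468,6.000)–(1.372,5.000)
cell (1,6): code 1000 → (2.000,6.795)–(1.468,6.000)
cell (2,2): code 0010 → (2.000,2.447)–(2.500,3.000)
cell (2,3): code 0011 → (2.500,3.000)–(2.628,4.000)
cell (2,4): code 0111 → (2.628,4.000)–(3.000,4.421)
cell (2,6): code 1101 → (2.418,7.000)–(2.000,6.795)
cell (2,7): code 1000 → (3.000,7.246)–(2.418,7.000)
cell (3,4): code 0010 → (3.000,4.421)–(3.653,5.000)
cell (3,5): code 0111 → (3.653,5.000)–(4.000,5.692)
cell (3,6): code 1011 → (4.000,6.246)–(3.371,7.000)
cell (3,7): code 0001 → (3.371,7.000)–(3.000,7.246)
cell (4,5): code 0010 → (4.000,5.692)–(4.149,6.000)
cell (4,6): code 0001 → (4.149,6.000)–(4.000,6.246)
total: 18 segments, chained into 1 closed loop(s), length Σ = 13.983866

segments=18 loops=1 length=13.984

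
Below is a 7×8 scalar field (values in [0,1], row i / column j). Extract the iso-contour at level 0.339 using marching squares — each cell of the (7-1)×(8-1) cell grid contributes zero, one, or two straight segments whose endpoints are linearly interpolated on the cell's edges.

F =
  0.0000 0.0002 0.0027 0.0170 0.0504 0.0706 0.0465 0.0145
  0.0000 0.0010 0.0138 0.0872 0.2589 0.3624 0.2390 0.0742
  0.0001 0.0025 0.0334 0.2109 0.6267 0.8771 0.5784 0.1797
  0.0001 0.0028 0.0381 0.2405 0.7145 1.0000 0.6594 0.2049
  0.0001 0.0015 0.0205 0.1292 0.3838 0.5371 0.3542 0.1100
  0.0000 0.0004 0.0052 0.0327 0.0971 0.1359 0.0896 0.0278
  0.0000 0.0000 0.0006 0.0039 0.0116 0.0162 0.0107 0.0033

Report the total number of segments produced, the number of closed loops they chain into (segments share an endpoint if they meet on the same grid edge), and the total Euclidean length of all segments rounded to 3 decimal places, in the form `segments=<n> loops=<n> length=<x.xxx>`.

segments=14 loops=1 length=10.923

cell (0,4): code 0100 → (0.920,5.000)–(1.000,4.774)
cell (0,5): code 1000 → (1.000,5.190)–(0.920,5.000)
cell (1,3): code 0100 → (1.218,4.000)–(2.000,3.308)
cell (1,4): code 1110 → (1.000,4.774)–(1.218,4.000)
cell (1,5): code 1101 → (1.295,6.000)–(1.000,5.190)
cell (1,6): code 1000 → (2.000,6.600)–(1.295,6.000)
cell (2,3): code 0110 → (2.000,3.308)–(3.000,3.208)
cell (2,6): code 1001 → (3.000,6.705)–(2.000,6.600)
cell (3,3): code 0110 → (3.000,3.208)–(4.000,3.824)
cell (3,6): code 1001 → (4.000,6.062)–(3.000,6.705)
cell (4,3): code 0010 → (4.000,3.824)–(4.156,4.000)
cell (4,4): code 0011 → (4.156,4.000)–(4.494,5.000)
cell (4,5): code 0011 → (4.494,5.000)–(4.057,6.000)
cell (4,6): code 0001 → (4.057,6.000)–(4.000,6.062)
total: 14 segments, chained into 1 closed loop(s), length Σ = 10.922977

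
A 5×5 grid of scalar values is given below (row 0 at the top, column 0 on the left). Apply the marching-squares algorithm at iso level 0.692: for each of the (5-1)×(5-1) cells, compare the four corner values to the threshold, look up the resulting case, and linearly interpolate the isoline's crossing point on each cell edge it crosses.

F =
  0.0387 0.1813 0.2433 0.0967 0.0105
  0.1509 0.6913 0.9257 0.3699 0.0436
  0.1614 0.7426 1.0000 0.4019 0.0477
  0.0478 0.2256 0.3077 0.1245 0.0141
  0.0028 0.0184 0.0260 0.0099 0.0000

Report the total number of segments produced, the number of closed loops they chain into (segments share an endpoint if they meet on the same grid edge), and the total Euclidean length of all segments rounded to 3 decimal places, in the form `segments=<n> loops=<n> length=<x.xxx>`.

cell (0,1): code 0100 → (0.658,2.000)–(1.000,1.003)
cell (0,2): code 1000 → (1.000,2.420)–(0.658,2.000)
cell (1,0): code 0100 → (1.014,1.000)–(2.000,0.913)
cell (1,1): code 1110 → (1.000,1.003)–(1.014,1.000)
cell (1,2): code 1001 → (2.000,2.515)–(1.000,2.420)
cell (2,0): code 0010 → (2.000,0.913)–(2.098,1.000)
cell (2,1): code 0011 → (2.098,1.000)–(2.445,2.000)
cell (2,2): code 0001 → (2.445,2.000)–(2.000,2.515)
total: 8 segments, chained into 1 closed loop(s), length Σ = 5.475118

segments=8 loops=1 length=5.475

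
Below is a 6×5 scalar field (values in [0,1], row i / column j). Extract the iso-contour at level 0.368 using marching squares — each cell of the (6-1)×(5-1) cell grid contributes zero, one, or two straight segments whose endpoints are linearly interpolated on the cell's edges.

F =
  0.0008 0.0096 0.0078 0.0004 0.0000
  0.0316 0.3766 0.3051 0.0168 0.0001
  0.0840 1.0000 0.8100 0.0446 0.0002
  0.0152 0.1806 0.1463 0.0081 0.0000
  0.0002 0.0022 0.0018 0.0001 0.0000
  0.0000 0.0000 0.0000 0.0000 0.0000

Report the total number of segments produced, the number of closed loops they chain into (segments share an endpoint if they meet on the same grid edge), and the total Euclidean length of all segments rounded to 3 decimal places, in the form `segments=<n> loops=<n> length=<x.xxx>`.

segments=8 loops=1 length=6.217

cell (0,0): code 0100 → (0.977,1.000)–(1.000,0.975)
cell (0,1): code 1000 → (1.000,1.120)–(0.977,1.000)
cell (1,0): code 0110 → (1.000,0.975)–(2.000,0.310)
cell (1,1): code 1101 → (1.125,2.000)–(1.000,1.120)
cell (1,2): code 1000 → (2.000,2.577)–(1.125,2.000)
cell (2,0): code 0010 → (2.000,0.310)–(2.771,1.000)
cell (2,1): code 0011 → (2.771,1.000)–(2.666,2.000)
cell (2,2): code 0001 → (2.666,2.000)–(2.000,2.577)
total: 8 segments, chained into 1 closed loop(s), length Σ = 6.216788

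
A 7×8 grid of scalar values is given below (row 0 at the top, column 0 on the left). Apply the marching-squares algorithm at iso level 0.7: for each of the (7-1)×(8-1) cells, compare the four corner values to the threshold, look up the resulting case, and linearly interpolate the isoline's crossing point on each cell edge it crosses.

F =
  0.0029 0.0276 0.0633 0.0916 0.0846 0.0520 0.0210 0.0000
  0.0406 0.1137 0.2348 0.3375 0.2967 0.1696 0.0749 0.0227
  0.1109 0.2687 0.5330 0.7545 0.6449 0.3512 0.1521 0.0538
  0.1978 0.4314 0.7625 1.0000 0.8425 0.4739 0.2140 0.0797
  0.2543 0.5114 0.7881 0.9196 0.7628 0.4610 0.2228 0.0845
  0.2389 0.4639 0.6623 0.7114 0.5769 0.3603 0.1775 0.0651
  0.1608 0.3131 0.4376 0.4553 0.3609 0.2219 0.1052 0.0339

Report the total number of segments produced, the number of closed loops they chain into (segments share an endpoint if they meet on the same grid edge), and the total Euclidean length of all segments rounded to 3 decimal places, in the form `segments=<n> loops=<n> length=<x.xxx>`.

segments=14 loops=1 length=9.041

cell (1,2): code 0100 → (1.869,3.000)–(2.000,2.754)
cell (1,3): code 1000 → (2.000,3.497)–(1.869,3.000)
cell (2,1): code 0100 → (2.728,2.000)–(3.000,1.811)
cell (2,2): code 1110 → (2.000,2.754)–(2.728,2.000)
cell (2,3): code 1101 → (2.279,4.000)–(2.000,3.497)
cell (2,4): code 1000 → (3.000,4.387)–(2.279,4.000)
cell (3,1): code 0110 → (3.000,1.811)–(4.000,1.682)
cell (3,4): code 1001 → (4.000,4.208)–(3.000,4.387)
cell (4,1): code 0010 → (4.000,1.682)–(4.700,2.000)
cell (4,2): code 0111 → (4.700,2.000)–(5.000,2.768)
cell (4,3): code 1011 → (5.000,3.085)–(4.338,4.000)
cell (4,4): code 0001 → (4.338,4.000)–(4.000,4.208)
cell (5,2): code 0010 → (5.000,2.768)–(5.045,3.000)
cell (5,3): code 0001 → (5.045,3.000)–(5.000,3.085)
total: 14 segments, chained into 1 closed loop(s), length Σ = 9.041356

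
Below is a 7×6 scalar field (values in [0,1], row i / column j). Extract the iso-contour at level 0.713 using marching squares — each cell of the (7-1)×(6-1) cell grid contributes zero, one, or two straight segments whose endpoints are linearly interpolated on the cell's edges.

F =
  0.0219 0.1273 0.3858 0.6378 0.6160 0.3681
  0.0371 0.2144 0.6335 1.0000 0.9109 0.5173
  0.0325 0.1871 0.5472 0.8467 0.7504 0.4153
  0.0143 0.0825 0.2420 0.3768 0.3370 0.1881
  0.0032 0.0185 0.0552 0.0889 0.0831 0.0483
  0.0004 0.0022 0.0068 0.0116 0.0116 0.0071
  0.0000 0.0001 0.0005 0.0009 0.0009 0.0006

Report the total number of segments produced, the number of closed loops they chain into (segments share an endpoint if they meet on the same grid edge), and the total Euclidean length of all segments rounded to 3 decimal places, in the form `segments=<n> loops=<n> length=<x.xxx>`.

segments=8 loops=1 length=6.781

cell (0,2): code 0100 → (0.208,3.000)–(1.000,2.217)
cell (0,3): code 1100 → (0.329,4.000)–(0.208,3.000)
cell (0,4): code 1000 → (1.000,4.503)–(0.329,4.000)
cell (1,2): code 0110 → (1.000,2.217)–(2.000,2.554)
cell (1,4): code 1001 → (2.000,4.112)–(1.000,4.503)
cell (2,2): code 0010 → (2.000,2.554)–(2.285,3.000)
cell (2,3): code 0011 → (2.285,3.000)–(2.090,4.000)
cell (2,4): code 0001 → (2.090,4.000)–(2.000,4.112)
total: 8 segments, chained into 1 closed loop(s), length Σ = 6.780553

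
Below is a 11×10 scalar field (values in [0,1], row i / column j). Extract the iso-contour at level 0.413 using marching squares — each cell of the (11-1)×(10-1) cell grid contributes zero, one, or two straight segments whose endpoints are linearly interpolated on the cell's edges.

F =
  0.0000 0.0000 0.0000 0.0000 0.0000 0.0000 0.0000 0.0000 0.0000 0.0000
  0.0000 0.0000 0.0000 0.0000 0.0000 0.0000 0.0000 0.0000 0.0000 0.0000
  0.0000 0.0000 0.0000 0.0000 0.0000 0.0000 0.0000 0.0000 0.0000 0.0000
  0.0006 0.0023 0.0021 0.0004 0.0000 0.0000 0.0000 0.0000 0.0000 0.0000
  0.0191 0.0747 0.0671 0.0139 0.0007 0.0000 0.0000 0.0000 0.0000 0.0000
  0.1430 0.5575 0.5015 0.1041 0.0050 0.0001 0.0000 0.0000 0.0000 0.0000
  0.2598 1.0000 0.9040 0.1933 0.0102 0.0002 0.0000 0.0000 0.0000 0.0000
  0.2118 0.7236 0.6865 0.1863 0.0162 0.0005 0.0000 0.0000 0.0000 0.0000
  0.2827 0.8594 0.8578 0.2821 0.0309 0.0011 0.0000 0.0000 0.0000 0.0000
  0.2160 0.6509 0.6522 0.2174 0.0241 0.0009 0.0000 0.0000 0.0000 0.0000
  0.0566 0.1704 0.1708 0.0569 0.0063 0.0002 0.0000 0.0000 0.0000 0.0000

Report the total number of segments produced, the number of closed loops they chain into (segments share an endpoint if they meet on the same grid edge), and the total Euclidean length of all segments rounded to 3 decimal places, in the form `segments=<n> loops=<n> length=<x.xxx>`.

cell (4,0): code 0100 → (4.701,1.000)–(5.000,0.651)
cell (4,1): code 1100 → (4.796,2.000)–(4.701,1.000)
cell (4,2): code 1000 → (5.000,2.223)–(4.796,2.000)
cell (5,0): code 0110 → (5.000,0.651)–(6.000,0.207)
cell (5,2): code 1001 → (6.000,2.691)–(5.000,2.223)
cell (6,0): code 0110 → (6.000,0.207)–(7.000,0.393)
cell (6,2): code 1001 → (7.000,2.547)–(6.000,2.691)
cell (7,0): code 0110 → (7.000,0.393)–(8.000,0.226)
cell (7,2): code 1001 → (8.000,2.773)–(7.000,2.547)
cell (8,0): code 0110 → (8.000,0.226)–(9.000,0.453)
cell (8,2): code 1001 → (9.000,2.550)–(8.000,2.773)
cell (9,0): code 0010 → (9.000,0.453)–(9.495,1.000)
cell (9,1): code 0011 → (9.495,1.000)–(9.497,2.000)
cell (9,2): code 0001 → (9.497,2.000)–(9.000,2.550)
total: 14 segments, chained into 1 closed loop(s), length Σ = 12.559919

segments=14 loops=1 length=12.560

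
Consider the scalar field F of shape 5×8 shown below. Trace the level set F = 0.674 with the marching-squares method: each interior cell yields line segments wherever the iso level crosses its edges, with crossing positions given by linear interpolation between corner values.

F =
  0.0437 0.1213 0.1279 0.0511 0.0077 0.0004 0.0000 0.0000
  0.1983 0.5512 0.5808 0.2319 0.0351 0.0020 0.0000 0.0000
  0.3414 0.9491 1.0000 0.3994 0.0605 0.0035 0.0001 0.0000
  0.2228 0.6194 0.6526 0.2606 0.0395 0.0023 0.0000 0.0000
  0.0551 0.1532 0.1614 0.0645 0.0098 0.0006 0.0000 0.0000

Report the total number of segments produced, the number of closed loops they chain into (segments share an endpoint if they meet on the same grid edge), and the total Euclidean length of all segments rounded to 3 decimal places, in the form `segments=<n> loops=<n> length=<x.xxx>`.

cell (1,0): code 0100 → (1.309,1.000)–(2.000,0.547)
cell (1,1): code 1100 → (1.222,2.000)–(1.309,1.000)
cell (1,2): code 1000 → (2.000,2.543)–(1.222,2.000)
cell (2,0): code 0010 → (2.000,0.547)–(2.834,1.000)
cell (2,1): code 0011 → (2.834,1.000)–(2.938,2.000)
cell (2,2): code 0001 → (2.938,2.000)–(2.000,2.543)
total: 6 segments, chained into 1 closed loop(s), length Σ = 5.817232

segments=6 loops=1 length=5.817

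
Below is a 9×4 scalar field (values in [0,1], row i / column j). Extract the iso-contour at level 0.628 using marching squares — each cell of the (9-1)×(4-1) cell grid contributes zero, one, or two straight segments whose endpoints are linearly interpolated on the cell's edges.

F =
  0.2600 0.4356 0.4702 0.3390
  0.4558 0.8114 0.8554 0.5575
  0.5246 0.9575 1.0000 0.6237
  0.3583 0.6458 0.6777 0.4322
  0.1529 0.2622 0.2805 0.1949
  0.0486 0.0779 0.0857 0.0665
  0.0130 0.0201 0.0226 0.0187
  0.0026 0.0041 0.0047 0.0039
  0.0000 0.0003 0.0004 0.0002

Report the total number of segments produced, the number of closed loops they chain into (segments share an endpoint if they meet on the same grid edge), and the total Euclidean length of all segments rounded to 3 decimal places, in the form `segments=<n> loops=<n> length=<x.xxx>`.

cell (0,0): code 0100 → (0.512,1.000)–(1.000,0.484)
cell (0,1): code 1100 → (0.410,2.000)–(0.512,1.000)
cell (0,2): code 1000 → (1.000,2.763)–(0.410,2.000)
cell (1,0): code 0110 → (1.000,0.484)–(2.000,0.239)
cell (1,2): code 1001 → (2.000,2.989)–(1.000,2.763)
cell (2,0): code 0110 → (2.000,0.239)–(3.000,0.938)
cell (2,2): code 1001 → (3.000,2.202)–(2.000,2.989)
cell (3,0): code 0010 → (3.000,0.938)–(3.046,1.000)
cell (3,1): code 0011 → (3.046,1.000)–(3.125,2.000)
cell (3,2): code 0001 → (3.125,2.000)–(3.000,2.202)
total: 10 segments, chained into 1 closed loop(s), length Σ = 8.545652

segments=10 loops=1 length=8.546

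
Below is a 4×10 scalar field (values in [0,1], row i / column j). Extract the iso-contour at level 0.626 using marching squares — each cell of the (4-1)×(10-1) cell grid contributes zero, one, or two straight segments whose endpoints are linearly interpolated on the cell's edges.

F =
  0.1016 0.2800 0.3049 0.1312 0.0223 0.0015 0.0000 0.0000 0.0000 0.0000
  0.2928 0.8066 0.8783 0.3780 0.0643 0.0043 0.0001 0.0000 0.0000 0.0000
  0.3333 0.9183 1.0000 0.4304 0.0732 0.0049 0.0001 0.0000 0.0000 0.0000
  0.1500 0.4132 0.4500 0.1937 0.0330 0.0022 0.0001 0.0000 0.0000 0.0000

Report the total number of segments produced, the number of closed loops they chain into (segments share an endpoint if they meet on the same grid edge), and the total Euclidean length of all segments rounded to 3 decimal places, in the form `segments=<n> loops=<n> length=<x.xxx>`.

segments=8 loops=1 length=6.902

cell (0,0): code 0100 → (0.657,1.000)–(1.000,0.649)
cell (0,1): code 1100 → (0.560,2.000)–(0.657,1.000)
cell (0,2): code 1000 → (1.000,2.504)–(0.560,2.000)
cell (1,0): code 0110 → (1.000,0.649)–(2.000,0.500)
cell (1,2): code 1001 → (2.000,2.657)–(1.000,2.504)
cell (2,0): code 0010 → (2.000,0.500)–(2.579,1.000)
cell (2,1): code 0011 → (2.579,1.000)–(2.680,2.000)
cell (2,2): code 0001 → (2.680,2.000)–(2.000,2.657)
total: 8 segments, chained into 1 closed loop(s), length Σ = 6.902446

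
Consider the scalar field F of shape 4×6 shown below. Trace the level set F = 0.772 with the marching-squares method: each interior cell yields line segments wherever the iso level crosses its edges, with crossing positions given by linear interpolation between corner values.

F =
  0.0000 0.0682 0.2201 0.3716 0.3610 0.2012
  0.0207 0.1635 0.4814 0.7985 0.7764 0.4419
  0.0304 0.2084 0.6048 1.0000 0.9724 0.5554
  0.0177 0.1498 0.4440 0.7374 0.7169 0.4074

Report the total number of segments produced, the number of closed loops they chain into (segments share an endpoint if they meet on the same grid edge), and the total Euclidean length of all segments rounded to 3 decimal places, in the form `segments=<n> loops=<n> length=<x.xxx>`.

cell (0,2): code 0100 → (0.938,3.000)–(1.000,2.916)
cell (0,3): code 1100 → (0.989,4.000)–(0.938,3.000)
cell (0,4): code 1000 → (1.000,4.013)–(0.989,4.000)
cell (1,2): code 0110 → (1.000,2.916)–(2.000,2.423)
cell (1,4): code 1001 → (2.000,4.481)–(1.000,4.013)
cell (2,2): code 0010 → (2.000,2.423)–(2.868,3.000)
cell (2,3): code 0011 → (2.868,3.000)–(2.784,4.000)
cell (2,4): code 0001 → (2.784,4.000)–(2.000,4.481)
total: 8 segments, chained into 1 closed loop(s), length Σ = 6.307059

segments=8 loops=1 length=6.307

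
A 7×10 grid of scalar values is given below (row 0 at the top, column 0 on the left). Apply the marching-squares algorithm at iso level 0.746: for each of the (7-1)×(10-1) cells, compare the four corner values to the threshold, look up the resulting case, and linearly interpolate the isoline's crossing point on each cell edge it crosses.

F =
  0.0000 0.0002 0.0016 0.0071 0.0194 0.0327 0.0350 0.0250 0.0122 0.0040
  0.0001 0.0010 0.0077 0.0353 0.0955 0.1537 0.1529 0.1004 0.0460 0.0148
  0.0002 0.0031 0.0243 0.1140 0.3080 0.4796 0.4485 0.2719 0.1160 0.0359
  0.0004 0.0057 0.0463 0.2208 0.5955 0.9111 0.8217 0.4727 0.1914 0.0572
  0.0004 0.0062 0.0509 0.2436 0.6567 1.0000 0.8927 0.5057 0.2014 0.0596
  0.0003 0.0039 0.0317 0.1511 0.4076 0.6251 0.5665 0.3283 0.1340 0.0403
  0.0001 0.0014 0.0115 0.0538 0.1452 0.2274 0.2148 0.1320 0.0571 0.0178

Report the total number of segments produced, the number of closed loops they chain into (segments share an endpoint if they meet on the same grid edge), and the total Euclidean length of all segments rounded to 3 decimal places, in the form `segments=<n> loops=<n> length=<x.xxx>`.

segments=8 loops=1 length=6.614

cell (2,4): code 0100 → (2.617,5.000)–(3.000,4.477)
cell (2,5): code 1100 → (2.797,6.000)–(2.617,5.000)
cell (2,6): code 1000 → (3.000,6.217)–(2.797,6.000)
cell (3,4): code 0110 → (3.000,4.477)–(4.000,4.260)
cell (3,6): code 1001 → (4.000,6.379)–(3.000,6.217)
cell (4,4): code 0010 → (4.000,4.260)–(4.678,5.000)
cell (4,5): code 0011 → (4.678,5.000)–(4.450,6.000)
cell (4,6): code 0001 → (4.450,6.000)–(4.000,6.379)
total: 8 segments, chained into 1 closed loop(s), length Σ = 6.614413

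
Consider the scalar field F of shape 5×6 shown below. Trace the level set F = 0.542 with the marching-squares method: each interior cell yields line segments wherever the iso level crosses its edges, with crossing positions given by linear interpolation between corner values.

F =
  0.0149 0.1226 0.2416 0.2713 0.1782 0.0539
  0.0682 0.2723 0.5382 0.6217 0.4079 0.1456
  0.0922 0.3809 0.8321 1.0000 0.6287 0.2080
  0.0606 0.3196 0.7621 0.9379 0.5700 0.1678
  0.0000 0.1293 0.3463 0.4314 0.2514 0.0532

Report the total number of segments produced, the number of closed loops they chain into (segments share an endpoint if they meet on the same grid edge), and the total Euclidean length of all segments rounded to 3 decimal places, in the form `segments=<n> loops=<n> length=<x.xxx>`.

segments=12 loops=1 length=9.066

cell (0,2): code 0100 → (0.773,3.000)–(1.000,2.046)
cell (0,3): code 1000 → (1.000,3.373)–(0.773,3.000)
cell (1,1): code 0100 → (1.013,2.000)–(2.000,1.357)
cell (1,2): code 1110 → (1.000,2.046)–(1.013,2.000)
cell (1,3): code 1101 → (1.607,4.000)–(1.000,3.373)
cell (1,4): code 1000 → (2.000,4.206)–(1.607,4.000)
cell (2,1): code 0110 → (2.000,1.357)–(3.000,1.503)
cell (2,4): code 1001 → (3.000,4.070)–(2.000,4.206)
cell (3,1): code 0010 → (3.000,1.503)–(3.529,2.000)
cell (3,2): code 0011 → (3.529,2.000)–(3.782,3.000)
cell (3,3): code 0011 → (3.782,3.000)–(3.088,4.000)
cell (3,4): code 0001 → (3.088,4.000)–(3.000,4.070)
total: 12 segments, chained into 1 closed loop(s), length Σ = 9.066471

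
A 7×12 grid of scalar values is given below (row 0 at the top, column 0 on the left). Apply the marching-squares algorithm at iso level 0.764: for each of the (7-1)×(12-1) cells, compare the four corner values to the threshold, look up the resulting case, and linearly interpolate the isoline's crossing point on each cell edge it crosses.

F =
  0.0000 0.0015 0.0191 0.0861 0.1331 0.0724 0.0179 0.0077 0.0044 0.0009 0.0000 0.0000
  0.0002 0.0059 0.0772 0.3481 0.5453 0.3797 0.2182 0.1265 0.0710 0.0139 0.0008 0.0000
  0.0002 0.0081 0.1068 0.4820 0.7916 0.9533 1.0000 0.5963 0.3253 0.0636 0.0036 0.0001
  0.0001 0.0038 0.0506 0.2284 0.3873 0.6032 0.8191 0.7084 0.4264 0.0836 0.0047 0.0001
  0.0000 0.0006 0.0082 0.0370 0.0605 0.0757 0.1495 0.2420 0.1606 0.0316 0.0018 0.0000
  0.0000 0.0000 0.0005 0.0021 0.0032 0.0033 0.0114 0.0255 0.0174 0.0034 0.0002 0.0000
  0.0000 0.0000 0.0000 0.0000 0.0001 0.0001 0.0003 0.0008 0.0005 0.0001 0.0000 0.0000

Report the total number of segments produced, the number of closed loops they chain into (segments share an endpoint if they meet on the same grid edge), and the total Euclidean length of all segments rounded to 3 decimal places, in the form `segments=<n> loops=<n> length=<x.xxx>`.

segments=10 loops=1 length=6.695

cell (1,3): code 0100 → (1.888,4.000)–(2.000,3.911)
cell (1,4): code 1100 → (1.670,5.000)–(1.888,4.000)
cell (1,5): code 1100 → (1.698,6.000)–(1.670,5.000)
cell (1,6): code 1000 → (2.000,6.585)–(1.698,6.000)
cell (2,3): code 0010 → (2.000,3.911)–(2.068,4.000)
cell (2,4): code 0011 → (2.068,4.000)–(2.541,5.000)
cell (2,5): code 0111 → (2.541,5.000)–(3.000,5.745)
cell (2,6): code 1001 → (3.000,6.498)–(2.000,6.585)
cell (3,5): code 0010 → (3.000,5.745)–(3.082,6.000)
cell (3,6): code 0001 → (3.082,6.000)–(3.000,6.498)
total: 10 segments, chained into 1 closed loop(s), length Σ = 6.694697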